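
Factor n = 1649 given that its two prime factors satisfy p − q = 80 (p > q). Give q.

17

Since p = q + 80, we have 1649 = q(q + 80), so q² + 80q − 1649 = 0.
Discriminant: 80² + 4·1649 = 6400 + 6596 = 12996; √12996 = 114.
q = (−80 + 114)/2 = 17, and p = q + 80 = 97.
Check: 17 · 97 = 1649.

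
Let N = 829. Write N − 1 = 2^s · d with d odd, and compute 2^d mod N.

829 − 1 = 828 = 2^2 · 207, so d = 207.
2^1 ≡ 2 (mod 829)
2^2 ≡ 2^2 = 4 ≡ 4 (mod 829)
2^4 ≡ 4^2 = 16 ≡ 16 (mod 829)
2^8 ≡ 16^2 = 256 ≡ 256 (mod 829)
2^16 ≡ 256^2 = 65536 ≡ 45 (mod 829)
2^32 ≡ 45^2 = 2025 ≡ 367 (mod 829)
2^64 ≡ 367^2 = 134689 ≡ 391 (mod 829)
2^128 ≡ 391^2 = 152881 ≡ 345 (mod 829)
207 = 128 + 64 + 8 + 4 + 2 + 1 in binary powers of 2.
So 2^207 ≡ 345 · 391 · 256 · 16 · 4 · 2 ≡ 583 (mod 829).
Squaring chain: 583 → 828; reaches −1, so base 2 does not prove 829 composite.

583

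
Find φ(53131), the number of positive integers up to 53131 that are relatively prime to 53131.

Factor: 53131 = 13 · 61 · 67.
φ(53131) = (13−1) · (61−1) · (67−1) = 12 · 60 · 66 = 47520.

47520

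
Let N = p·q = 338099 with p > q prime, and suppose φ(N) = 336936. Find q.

φ(n) = (p−1)(q−1) = n − (p+q) + 1, so p + q = 338099 − 336936 + 1 = 1164.
p and q are the roots of t² − 1164t + 338099 = 0.
Discriminant: 1164² − 4·338099 = 1354896 − 1352396 = 2500; √2500 = 50.
q = (1164 − 50)/2 = 557, p = (1164 + 50)/2 = 607.
Check: 557 · 607 = 338099.

557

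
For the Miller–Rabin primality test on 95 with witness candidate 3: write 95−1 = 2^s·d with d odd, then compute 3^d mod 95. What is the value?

67

95 − 1 = 94 = 2^1 · 47, so d = 47.
3^1 ≡ 3 (mod 95)
3^2 ≡ 3^2 = 9 ≡ 9 (mod 95)
3^4 ≡ 9^2 = 81 ≡ 81 (mod 95)
3^8 ≡ 81^2 = 6561 ≡ 6 (mod 95)
3^16 ≡ 6^2 = 36 ≡ 36 (mod 95)
3^32 ≡ 36^2 = 1296 ≡ 61 (mod 95)
47 = 32 + 8 + 4 + 2 + 1 in binary powers of 2.
So 3^47 ≡ 61 · 6 · 81 · 9 · 3 ≡ 67 (mod 95).
Squaring chain: 67; never reaches −1, so base 3 is a Miller–Rabin witness that 95 is composite.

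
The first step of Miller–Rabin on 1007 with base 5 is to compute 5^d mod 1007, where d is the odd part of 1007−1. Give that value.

137

1007 − 1 = 1006 = 2^1 · 503, so d = 503.
5^1 ≡ 5 (mod 1007)
5^2 ≡ 5^2 = 25 ≡ 25 (mod 1007)
5^4 ≡ 25^2 = 625 ≡ 625 (mod 1007)
5^8 ≡ 625^2 = 390625 ≡ 916 (mod 1007)
5^16 ≡ 916^2 = 839056 ≡ 225 (mod 1007)
5^32 ≡ 225^2 = 50625 ≡ 275 (mod 1007)
5^64 ≡ 275^2 = 75625 ≡ 100 (mod 1007)
5^128 ≡ 100^2 = 10000 ≡ 937 (mod 1007)
5^256 ≡ 937^2 = 877969 ≡ 872 (mod 1007)
503 = 256 + 128 + 64 + 32 + 16 + 4 + 2 + 1 in binary powers of 2.
So 5^503 ≡ 872 · 937 · 100 · 275 · 225 · 625 · 25 · 5 ≡ 137 (mod 1007).
Squaring chain: 137; never reaches −1, so base 5 is a Miller–Rabin witness that 1007 is composite.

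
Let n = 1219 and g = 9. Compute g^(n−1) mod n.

9^1 ≡ 9 (mod 1219)
9^2 ≡ 9^2 = 81 ≡ 81 (mod 1219)
9^4 ≡ 81^2 = 6561 ≡ 466 (mod 1219)
9^8 ≡ 466^2 = 217156 ≡ 174 (mod 1219)
9^16 ≡ 174^2 = 30276 ≡ 1020 (mod 1219)
9^32 ≡ 1020^2 = 1040400 ≡ 593 (mod 1219)
9^64 ≡ 593^2 = 351649 ≡ 577 (mod 1219)
9^128 ≡ 577^2 = 332929 ≡ 142 (mod 1219)
9^256 ≡ 142^2 = 20164 ≡ 660 (mod 1219)
9^512 ≡ 660^2 = 435600 ≡ 417 (mod 1219)
9^1024 ≡ 417^2 = 173889 ≡ 791 (mod 1219)
1218 = 1024 + 128 + 64 + 2 in binary powers of 2.
So 9^1218 ≡ 791 · 142 · 577 · 81 ≡ 289 (mod 1219).
Since 289 ≠ 1, base 9 is a Fermat witness: 1219 is composite.

289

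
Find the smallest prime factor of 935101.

37

935101 is odd.
Digit sum 19, not divisible by 3.
Ends in 1: not divisible by 5.
7: 935101 = 7·133585 + 6
11: 935101 = 11·85009 + 2
13: 935101 = 13·71930 + 11
17: 935101 = 17·55005 + 16
19: 935101 = 19·49215 + 16
23: 935101 = 23·40656 + 13
29: 935101 = 29·32244 + 25
31: 935101 = 31·30164 + 17
37: 935101 = 37·25273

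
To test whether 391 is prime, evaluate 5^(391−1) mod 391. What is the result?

325

5^1 ≡ 5 (mod 391)
5^2 ≡ 5^2 = 25 ≡ 25 (mod 391)
5^4 ≡ 25^2 = 625 ≡ 234 (mod 391)
5^8 ≡ 234^2 = 54756 ≡ 16 (mod 391)
5^16 ≡ 16^2 = 256 ≡ 256 (mod 391)
5^32 ≡ 256^2 = 65536 ≡ 239 (mod 391)
5^64 ≡ 239^2 = 57121 ≡ 35 (mod 391)
5^128 ≡ 35^2 = 1225 ≡ 52 (mod 391)
5^256 ≡ 52^2 = 2704 ≡ 358 (mod 391)
390 = 256 + 128 + 4 + 2 in binary powers of 2.
So 5^390 ≡ 358 · 52 · 234 · 25 ≡ 325 (mod 391).
Since 325 ≠ 1, base 5 is a Fermat witness: 391 is composite.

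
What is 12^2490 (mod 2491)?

12^1 ≡ 12 (mod 2491)
12^2 ≡ 12^2 = 144 ≡ 144 (mod 2491)
12^4 ≡ 144^2 = 20736 ≡ 808 (mod 2491)
12^8 ≡ 808^2 = 652864 ≡ 222 (mod 2491)
12^16 ≡ 222^2 = 49284 ≡ 1955 (mod 2491)
12^32 ≡ 1955^2 = 3822025 ≡ 831 (mod 2491)
12^64 ≡ 831^2 = 690561 ≡ 554 (mod 2491)
12^128 ≡ 554^2 = 306916 ≡ 523 (mod 2491)
12^256 ≡ 523^2 = 273529 ≡ 2010 (mod 2491)
12^512 ≡ 2010^2 = 4040100 ≡ 2189 (mod 2491)
12^1024 ≡ 2189^2 = 4791721 ≡ 1528 (mod 2491)
12^2048 ≡ 1528^2 = 2334784 ≡ 717 (mod 2491)
2490 = 2048 + 256 + 128 + 32 + 16 + 8 + 2 in binary powers of 2.
So 12^2490 ≡ 717 · 2010 · 523 · 831 · 1955 · 222 · 144 ≡ 873 (mod 2491).
Since 873 ≠ 1, base 12 is a Fermat witness: 2491 is composite.

873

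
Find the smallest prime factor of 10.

2

10 is even: 2 divides it.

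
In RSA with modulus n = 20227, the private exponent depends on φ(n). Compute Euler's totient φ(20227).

19936

Factor: 20227 = 113 · 179.
φ(20227) = (113−1) · (179−1) = 112 · 178 = 19936.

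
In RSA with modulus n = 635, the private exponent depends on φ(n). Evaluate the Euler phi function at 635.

Factor: 635 = 5 · 127.
φ(635) = (5−1) · (127−1) = 4 · 126 = 504.

504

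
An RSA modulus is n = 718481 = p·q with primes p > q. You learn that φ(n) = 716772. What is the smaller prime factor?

743

φ(n) = (p−1)(q−1) = n − (p+q) + 1, so p + q = 718481 − 716772 + 1 = 1710.
p and q are the roots of t² − 1710t + 718481 = 0.
Discriminant: 1710² − 4·718481 = 2924100 − 2873924 = 50176; √50176 = 224.
q = (1710 − 224)/2 = 743, p = (1710 + 224)/2 = 967.
Check: 743 · 967 = 718481.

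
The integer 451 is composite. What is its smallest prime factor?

11

451 is odd.
Digit sum 10, not divisible by 3.
Ends in 1: not divisible by 5.
7: 451 = 7·64 + 3
11: 451 = 11·41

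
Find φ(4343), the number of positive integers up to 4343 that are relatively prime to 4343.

Factor: 4343 = 43 · 101.
φ(4343) = (43−1) · (101−1) = 42 · 100 = 4200.

4200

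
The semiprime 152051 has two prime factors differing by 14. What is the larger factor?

397

Since p = q + 14, we have 152051 = q(q + 14), so q² + 14q − 152051 = 0.
Discriminant: 14² + 4·152051 = 196 + 608204 = 608400; √608400 = 780.
q = (−14 + 780)/2 = 383, and p = q + 14 = 397.
Check: 383 · 397 = 152051.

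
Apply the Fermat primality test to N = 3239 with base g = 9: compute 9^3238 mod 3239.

9^1 ≡ 9 (mod 3239)
9^2 ≡ 9^2 = 81 ≡ 81 (mod 3239)
9^4 ≡ 81^2 = 6561 ≡ 83 (mod 3239)
9^8 ≡ 83^2 = 6889 ≡ 411 (mod 3239)
9^16 ≡ 411^2 = 168921 ≡ 493 (mod 3239)
9^32 ≡ 493^2 = 243049 ≡ 124 (mod 3239)
9^64 ≡ 124^2 = 15376 ≡ 2420 (mod 3239)
9^128 ≡ 2420^2 = 5856400 ≡ 288 (mod 3239)
9^256 ≡ 288^2 = 82944 ≡ 1969 (mod 3239)
9^512 ≡ 1969^2 = 3876961 ≡ 3117 (mod 3239)
9^1024 ≡ 3117^2 = 9715689 ≡ 1928 (mod 3239)
9^2048 ≡ 1928^2 = 3717184 ≡ 2051 (mod 3239)
3238 = 2048 + 1024 + 128 + 32 + 4 + 2 in binary powers of 2.
So 9^3238 ≡ 2051 · 1928 · 288 · 124 · 83 · 81 ≡ 1352 (mod 3239).
Since 1352 ≠ 1, base 9 is a Fermat witness: 3239 is composite.

1352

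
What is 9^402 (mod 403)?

9^1 ≡ 9 (mod 403)
9^2 ≡ 9^2 = 81 ≡ 81 (mod 403)
9^4 ≡ 81^2 = 6561 ≡ 113 (mod 403)
9^8 ≡ 113^2 = 12769 ≡ 276 (mod 403)
9^16 ≡ 276^2 = 76176 ≡ 9 (mod 403)
9^32 ≡ 9^2 = 81 ≡ 81 (mod 403)
9^64 ≡ 81^2 = 6561 ≡ 113 (mod 403)
9^128 ≡ 113^2 = 12769 ≡ 276 (mod 403)
9^256 ≡ 276^2 = 76176 ≡ 9 (mod 403)
402 = 256 + 128 + 16 + 2 in binary powers of 2.
So 9^402 ≡ 9 · 276 · 9 · 81 ≡ 157 (mod 403).
Since 157 ≠ 1, base 9 is a Fermat witness: 403 is composite.

157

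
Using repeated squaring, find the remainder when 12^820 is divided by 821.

1

12^1 ≡ 12 (mod 821)
12^2 ≡ 12^2 = 144 ≡ 144 (mod 821)
12^4 ≡ 144^2 = 20736 ≡ 211 (mod 821)
12^8 ≡ 211^2 = 44521 ≡ 187 (mod 821)
12^16 ≡ 187^2 = 34969 ≡ 487 (mod 821)
12^32 ≡ 487^2 = 237169 ≡ 721 (mod 821)
12^64 ≡ 721^2 = 519841 ≡ 148 (mod 821)
12^128 ≡ 148^2 = 21904 ≡ 558 (mod 821)
12^256 ≡ 558^2 = 311364 ≡ 205 (mod 821)
12^512 ≡ 205^2 = 42025 ≡ 154 (mod 821)
820 = 512 + 256 + 32 + 16 + 4 in binary powers of 2.
So 12^820 ≡ 154 · 205 · 721 · 487 · 211 ≡ 1 (mod 821).
Since the result is 1, base 12 gives no evidence that 821 is composite.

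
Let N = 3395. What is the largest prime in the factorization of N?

97

3395 = 5 · 679
679 = 7 · 97
97 is prime.
So 3395 = 5 · 7 · 97; the largest prime factor is 97.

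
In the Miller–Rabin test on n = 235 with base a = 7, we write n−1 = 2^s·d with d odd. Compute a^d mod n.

2

235 − 1 = 234 = 2^1 · 117, so d = 117.
7^1 ≡ 7 (mod 235)
7^2 ≡ 7^2 = 49 ≡ 49 (mod 235)
7^4 ≡ 49^2 = 2401 ≡ 51 (mod 235)
7^8 ≡ 51^2 = 2601 ≡ 16 (mod 235)
7^16 ≡ 16^2 = 256 ≡ 21 (mod 235)
7^32 ≡ 21^2 = 441 ≡ 206 (mod 235)
7^64 ≡ 206^2 = 42436 ≡ 136 (mod 235)
117 = 64 + 32 + 16 + 4 + 1 in binary powers of 2.
So 7^117 ≡ 136 · 206 · 21 · 51 · 7 ≡ 2 (mod 235).
Squaring chain: 2; never reaches −1, so base 7 is a Miller–Rabin witness that 235 is composite.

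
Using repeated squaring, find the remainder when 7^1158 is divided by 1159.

723

7^1 ≡ 7 (mod 1159)
7^2 ≡ 7^2 = 49 ≡ 49 (mod 1159)
7^4 ≡ 49^2 = 2401 ≡ 83 (mod 1159)
7^8 ≡ 83^2 = 6889 ≡ 1094 (mod 1159)
7^16 ≡ 1094^2 = 1196836 ≡ 748 (mod 1159)
7^32 ≡ 748^2 = 559504 ≡ 866 (mod 1159)
7^64 ≡ 866^2 = 749956 ≡ 83 (mod 1159)
7^128 ≡ 83^2 = 6889 ≡ 1094 (mod 1159)
7^256 ≡ 1094^2 = 1196836 ≡ 748 (mod 1159)
7^512 ≡ 748^2 = 559504 ≡ 866 (mod 1159)
7^1024 ≡ 866^2 = 749956 ≡ 83 (mod 1159)
1158 = 1024 + 128 + 4 + 2 in binary powers of 2.
So 7^1158 ≡ 83 · 1094 · 83 · 49 ≡ 723 (mod 1159).
Since 723 ≠ 1, base 7 is a Fermat witness: 1159 is composite.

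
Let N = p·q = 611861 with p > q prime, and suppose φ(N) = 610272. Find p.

φ(n) = (p−1)(q−1) = n − (p+q) + 1, so p + q = 611861 − 610272 + 1 = 1590.
p and q are the roots of t² − 1590t + 611861 = 0.
Discriminant: 1590² − 4·611861 = 2528100 − 2447444 = 80656; √80656 = 284.
q = (1590 − 284)/2 = 653, p = (1590 + 284)/2 = 937.
Check: 653 · 937 = 611861.

937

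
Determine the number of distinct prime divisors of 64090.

5

64090 = 2 · 32045
32045 = 5 · 6409
6409 = 13 · 493
493 = 17 · 29
64090 = 2 · 5 · 13 · 17 · 29, which has 5 distinct prime factors.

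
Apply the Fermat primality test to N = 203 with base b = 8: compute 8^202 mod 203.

71

8^1 ≡ 8 (mod 203)
8^2 ≡ 8^2 = 64 ≡ 64 (mod 203)
8^4 ≡ 64^2 = 4096 ≡ 36 (mod 203)
8^8 ≡ 36^2 = 1296 ≡ 78 (mod 203)
8^16 ≡ 78^2 = 6084 ≡ 197 (mod 203)
8^32 ≡ 197^2 = 38809 ≡ 36 (mod 203)
8^64 ≡ 36^2 = 1296 ≡ 78 (mod 203)
8^128 ≡ 78^2 = 6084 ≡ 197 (mod 203)
202 = 128 + 64 + 8 + 2 in binary powers of 2.
So 8^202 ≡ 197 · 78 · 78 · 64 ≡ 71 (mod 203).
Since 71 ≠ 1, base 8 is a Fermat witness: 203 is composite.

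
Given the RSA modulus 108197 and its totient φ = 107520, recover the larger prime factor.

φ(n) = (p−1)(q−1) = n − (p+q) + 1, so p + q = 108197 − 107520 + 1 = 678.
p and q are the roots of t² − 678t + 108197 = 0.
Discriminant: 678² − 4·108197 = 459684 − 432788 = 26896; √26896 = 164.
q = (678 − 164)/2 = 257, p = (678 + 164)/2 = 421.
Check: 257 · 421 = 108197.

421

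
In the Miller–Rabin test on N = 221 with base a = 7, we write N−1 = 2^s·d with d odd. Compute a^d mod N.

221 − 1 = 220 = 2^2 · 55, so d = 55.
7^1 ≡ 7 (mod 221)
7^2 ≡ 7^2 = 49 ≡ 49 (mod 221)
7^4 ≡ 49^2 = 2401 ≡ 191 (mod 221)
7^8 ≡ 191^2 = 36481 ≡ 16 (mod 221)
7^16 ≡ 16^2 = 256 ≡ 35 (mod 221)
7^32 ≡ 35^2 = 1225 ≡ 120 (mod 221)
55 = 32 + 16 + 4 + 2 + 1 in binary powers of 2.
So 7^55 ≡ 120 · 35 · 191 · 49 · 7 ≡ 97 (mod 221).
Squaring chain: 97 → 127; never reaches −1, so base 7 is a Miller–Rabin witness that 221 is composite.

97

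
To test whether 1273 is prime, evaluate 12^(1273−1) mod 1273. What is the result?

210

12^1 ≡ 12 (mod 1273)
12^2 ≡ 12^2 = 144 ≡ 144 (mod 1273)
12^4 ≡ 144^2 = 20736 ≡ 368 (mod 1273)
12^8 ≡ 368^2 = 135424 ≡ 486 (mod 1273)
12^16 ≡ 486^2 = 236196 ≡ 691 (mod 1273)
12^32 ≡ 691^2 = 477481 ≡ 106 (mod 1273)
12^64 ≡ 106^2 = 11236 ≡ 1052 (mod 1273)
12^128 ≡ 1052^2 = 1106704 ≡ 467 (mod 1273)
12^256 ≡ 467^2 = 218089 ≡ 406 (mod 1273)
12^512 ≡ 406^2 = 164836 ≡ 619 (mod 1273)
12^1024 ≡ 619^2 = 383161 ≡ 1261 (mod 1273)
1272 = 1024 + 128 + 64 + 32 + 16 + 8 in binary powers of 2.
So 12^1272 ≡ 1261 · 467 · 1052 · 106 · 691 · 486 ≡ 210 (mod 1273).
Since 210 ≠ 1, base 12 is a Fermat witness: 1273 is composite.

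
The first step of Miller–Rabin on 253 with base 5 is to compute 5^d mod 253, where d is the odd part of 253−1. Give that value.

191

253 − 1 = 252 = 2^2 · 63, so d = 63.
5^1 ≡ 5 (mod 253)
5^2 ≡ 5^2 = 25 ≡ 25 (mod 253)
5^4 ≡ 25^2 = 625 ≡ 119 (mod 253)
5^8 ≡ 119^2 = 14161 ≡ 246 (mod 253)
5^16 ≡ 246^2 = 60516 ≡ 49 (mod 253)
5^32 ≡ 49^2 = 2401 ≡ 124 (mod 253)
63 = 32 + 16 + 8 + 4 + 2 + 1 in binary powers of 2.
So 5^63 ≡ 124 · 49 · 246 · 119 · 25 · 5 ≡ 191 (mod 253).
Squaring chain: 191 → 49; never reaches −1, so base 5 is a Miller–Rabin witness that 253 is composite.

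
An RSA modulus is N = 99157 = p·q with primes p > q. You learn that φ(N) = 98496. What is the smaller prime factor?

φ(n) = (p−1)(q−1) = n − (p+q) + 1, so p + q = 99157 − 98496 + 1 = 662.
p and q are the roots of t² − 662t + 99157 = 0.
Discriminant: 662² − 4·99157 = 438244 − 396628 = 41616; √41616 = 204.
q = (662 − 204)/2 = 229, p = (662 + 204)/2 = 433.
Check: 229 · 433 = 99157.

229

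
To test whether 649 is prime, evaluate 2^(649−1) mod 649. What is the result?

2^1 ≡ 2 (mod 649)
2^2 ≡ 2^2 = 4 ≡ 4 (mod 649)
2^4 ≡ 4^2 = 16 ≡ 16 (mod 649)
2^8 ≡ 16^2 = 256 ≡ 256 (mod 649)
2^16 ≡ 256^2 = 65536 ≡ 636 (mod 649)
2^32 ≡ 636^2 = 404496 ≡ 169 (mod 649)
2^64 ≡ 169^2 = 28561 ≡ 5 (mod 649)
2^128 ≡ 5^2 = 25 ≡ 25 (mod 649)
2^256 ≡ 25^2 = 625 ≡ 625 (mod 649)
2^512 ≡ 625^2 = 390625 ≡ 576 (mod 649)
648 = 512 + 128 + 8 in binary powers of 2.
So 2^648 ≡ 576 · 25 · 256 ≡ 80 (mod 649).
Since 80 ≠ 1, base 2 is a Fermat witness: 649 is composite.

80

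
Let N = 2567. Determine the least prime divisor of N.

17

2567 is odd.
Digit sum 20, not divisible by 3.
Ends in 7: not divisible by 5.
7: 2567 = 7·366 + 5
11: 2567 = 11·233 + 4
13: 2567 = 13·197 + 6
17: 2567 = 17·151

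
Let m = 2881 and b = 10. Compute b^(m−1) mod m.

1215

10^1 ≡ 10 (mod 2881)
10^2 ≡ 10^2 = 100 ≡ 100 (mod 2881)
10^4 ≡ 100^2 = 10000 ≡ 1357 (mod 2881)
10^8 ≡ 1357^2 = 1841449 ≡ 490 (mod 2881)
10^16 ≡ 490^2 = 240100 ≡ 977 (mod 2881)
10^32 ≡ 977^2 = 954529 ≡ 918 (mod 2881)
10^64 ≡ 918^2 = 842724 ≡ 1472 (mod 2881)
10^128 ≡ 1472^2 = 2166784 ≡ 272 (mod 2881)
10^256 ≡ 272^2 = 73984 ≡ 1959 (mod 2881)
10^512 ≡ 1959^2 = 3837681 ≡ 189 (mod 2881)
10^1024 ≡ 189^2 = 35721 ≡ 1149 (mod 2881)
10^2048 ≡ 1149^2 = 1320201 ≡ 703 (mod 2881)
2880 = 2048 + 512 + 256 + 64 in binary powers of 2.
So 10^2880 ≡ 703 · 189 · 1959 · 1472 ≡ 1215 (mod 2881).
Since 1215 ≠ 1, base 10 is a Fermat witness: 2881 is composite.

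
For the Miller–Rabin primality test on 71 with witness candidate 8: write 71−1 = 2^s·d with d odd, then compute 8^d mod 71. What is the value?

71 − 1 = 70 = 2^1 · 35, so d = 35.
8^1 ≡ 8 (mod 71)
8^2 ≡ 8^2 = 64 ≡ 64 (mod 71)
8^4 ≡ 64^2 = 4096 ≡ 49 (mod 71)
8^8 ≡ 49^2 = 2401 ≡ 58 (mod 71)
8^16 ≡ 58^2 = 3364 ≡ 27 (mod 71)
8^32 ≡ 27^2 = 729 ≡ 19 (mod 71)
35 = 32 + 2 + 1 in binary powers of 2.
So 8^35 ≡ 19 · 64 · 8 ≡ 1 (mod 71).
Since 8^d ≡ 1 (mod 71), base 8 does not prove 71 composite.

1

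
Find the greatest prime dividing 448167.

79

448167 = 3 · 149389
149389 = 31 · 4819
4819 = 61 · 79
79 is prime.
So 448167 = 3 · 31 · 61 · 79; the largest prime factor is 79.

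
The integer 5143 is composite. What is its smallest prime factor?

5143 is odd.
Digit sum 13, not divisible by 3.
Ends in 3: not divisible by 5.
7: 5143 = 7·734 + 5
11: 5143 = 11·467 + 6
13: 5143 = 13·395 + 8
17: 5143 = 17·302 + 9
19: 5143 = 19·270 + 13
23: 5143 = 23·223 + 14
29: 5143 = 29·177 + 10
31: 5143 = 31·165 + 28
37: 5143 = 37·139

37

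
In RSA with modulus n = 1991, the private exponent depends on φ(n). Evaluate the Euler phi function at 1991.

Factor: 1991 = 11 · 181.
φ(1991) = (11−1) · (181−1) = 10 · 180 = 1800.

1800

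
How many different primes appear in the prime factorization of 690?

690 = 2 · 345
345 = 3 · 115
115 = 5 · 23
690 = 2 · 3 · 5 · 23, which has 4 distinct prime factors.

4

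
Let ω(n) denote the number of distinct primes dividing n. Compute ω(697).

697 = 17 · 41
697 = 17 · 41, which has 2 distinct prime factors.

2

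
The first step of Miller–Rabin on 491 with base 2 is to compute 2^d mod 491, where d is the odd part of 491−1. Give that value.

490

491 − 1 = 490 = 2^1 · 245, so d = 245.
2^1 ≡ 2 (mod 491)
2^2 ≡ 2^2 = 4 ≡ 4 (mod 491)
2^4 ≡ 4^2 = 16 ≡ 16 (mod 491)
2^8 ≡ 16^2 = 256 ≡ 256 (mod 491)
2^16 ≡ 256^2 = 65536 ≡ 233 (mod 491)
2^32 ≡ 233^2 = 54289 ≡ 279 (mod 491)
2^64 ≡ 279^2 = 77841 ≡ 263 (mod 491)
2^128 ≡ 263^2 = 69169 ≡ 429 (mod 491)
245 = 128 + 64 + 32 + 16 + 4 + 1 in binary powers of 2.
So 2^245 ≡ 429 · 263 · 279 · 233 · 16 · 2 ≡ 490 (mod 491).
Since 2^d ≡ 490 (mod 491), base 2 does not prove 491 composite.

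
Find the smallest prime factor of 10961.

97

10961 is odd.
Digit sum 17, not divisible by 3.
Ends in 1: not divisible by 5.
7: 10961 = 7·1565 + 6
11: 10961 = 11·996 + 5
13: 10961 = 13·843 + 2
17: 10961 = 17·644 + 13
19: 10961 = 19·576 + 17
23: 10961 = 23·476 + 13
29: 10961 = 29·377 + 28
31: 10961 = 31·353 + 18
37: 10961 = 37·296 + 9
41: 10961 = 41·267 + 14
43: 10961 = 43·254 + 39
47: 10961 = 47·233 + 10
53: 10961 = 53·206 + 43
59: 10961 = 59·185 + 46
61: 10961 = 61·179 + 42
67: 10961 = 67·163 + 40
71: 10961 = 71·154 + 27
73: 10961 = 73·150 + 11
79: 10961 = 79·138 + 59
83: 10961 = 83·132 + 5
89: 10961 = 89·123 + 14
97: 10961 = 97·113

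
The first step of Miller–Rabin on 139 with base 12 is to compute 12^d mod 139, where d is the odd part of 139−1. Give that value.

138

139 − 1 = 138 = 2^1 · 69, so d = 69.
12^1 ≡ 12 (mod 139)
12^2 ≡ 12^2 = 144 ≡ 5 (mod 139)
12^4 ≡ 5^2 = 25 ≡ 25 (mod 139)
12^8 ≡ 25^2 = 625 ≡ 69 (mod 139)
12^16 ≡ 69^2 = 4761 ≡ 35 (mod 139)
12^32 ≡ 35^2 = 1225 ≡ 113 (mod 139)
12^64 ≡ 113^2 = 12769 ≡ 120 (mod 139)
69 = 64 + 4 + 1 in binary powers of 2.
So 12^69 ≡ 120 · 25 · 12 ≡ 138 (mod 139).
Since 12^d ≡ 138 (mod 139), base 12 does not prove 139 composite.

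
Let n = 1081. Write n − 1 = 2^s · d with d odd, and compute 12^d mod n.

440

1081 − 1 = 1080 = 2^3 · 135, so d = 135.
12^1 ≡ 12 (mod 1081)
12^2 ≡ 12^2 = 144 ≡ 144 (mod 1081)
12^4 ≡ 144^2 = 20736 ≡ 197 (mod 1081)
12^8 ≡ 197^2 = 38809 ≡ 974 (mod 1081)
12^16 ≡ 974^2 = 948676 ≡ 639 (mod 1081)
12^32 ≡ 639^2 = 408321 ≡ 784 (mod 1081)
12^64 ≡ 784^2 = 614656 ≡ 648 (mod 1081)
12^128 ≡ 648^2 = 419904 ≡ 476 (mod 1081)
135 = 128 + 4 + 2 + 1 in binary powers of 2.
So 12^135 ≡ 476 · 197 · 144 · 12 ≡ 440 (mod 1081).
Squaring chain: 440 → 101 → 472; never reaches −1, so base 12 is a Miller–Rabin witness that 1081 is composite.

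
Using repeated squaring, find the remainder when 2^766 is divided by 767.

2^1 ≡ 2 (mod 767)
2^2 ≡ 2^2 = 4 ≡ 4 (mod 767)
2^4 ≡ 4^2 = 16 ≡ 16 (mod 767)
2^8 ≡ 16^2 = 256 ≡ 256 (mod 767)
2^16 ≡ 256^2 = 65536 ≡ 341 (mod 767)
2^32 ≡ 341^2 = 116281 ≡ 464 (mod 767)
2^64 ≡ 464^2 = 215296 ≡ 536 (mod 767)
2^128 ≡ 536^2 = 287296 ≡ 438 (mod 767)
2^256 ≡ 438^2 = 191844 ≡ 94 (mod 767)
2^512 ≡ 94^2 = 8836 ≡ 399 (mod 767)
766 = 512 + 128 + 64 + 32 + 16 + 8 + 4 + 2 in binary powers of 2.
So 2^766 ≡ 399 · 438 · 536 · 464 · 341 · 256 · 16 · 4 ≡ 556 (mod 767).
Since 556 ≠ 1, base 2 is a Fermat witness: 767 is composite.

556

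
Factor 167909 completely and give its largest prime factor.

83

167909 = 7 · 23987
23987 = 17 · 1411
1411 = 17 · 83
83 is prime.
So 167909 = 7 · 17^2 · 83; the largest prime factor is 83.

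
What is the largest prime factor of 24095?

24095 = 5 · 4819
4819 = 61 · 79
79 is prime.
So 24095 = 5 · 61 · 79; the largest prime factor is 79.

79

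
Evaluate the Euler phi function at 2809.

Factor: 2809 = 53^2.
φ(2809) = 53^1·(53−1) = 2756.

2756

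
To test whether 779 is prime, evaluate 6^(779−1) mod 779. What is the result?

156

6^1 ≡ 6 (mod 779)
6^2 ≡ 6^2 = 36 ≡ 36 (mod 779)
6^4 ≡ 36^2 = 1296 ≡ 517 (mod 779)
6^8 ≡ 517^2 = 267289 ≡ 92 (mod 779)
6^16 ≡ 92^2 = 8464 ≡ 674 (mod 779)
6^32 ≡ 674^2 = 454276 ≡ 119 (mod 779)
6^64 ≡ 119^2 = 14161 ≡ 139 (mod 779)
6^128 ≡ 139^2 = 19321 ≡ 625 (mod 779)
6^256 ≡ 625^2 = 390625 ≡ 346 (mod 779)
6^512 ≡ 346^2 = 119716 ≡ 529 (mod 779)
778 = 512 + 256 + 8 + 2 in binary powers of 2.
So 6^778 ≡ 529 · 346 · 92 · 36 ≡ 156 (mod 779).
Since 156 ≠ 1, base 6 is a Fermat witness: 779 is composite.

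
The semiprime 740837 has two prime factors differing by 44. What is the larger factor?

883

Since p = q + 44, we have 740837 = q(q + 44), so q² + 44q − 740837 = 0.
Discriminant: 44² + 4·740837 = 1936 + 2963348 = 2965284; √2965284 = 1722.
q = (−44 + 1722)/2 = 839, and p = q + 44 = 883.
Check: 839 · 883 = 740837.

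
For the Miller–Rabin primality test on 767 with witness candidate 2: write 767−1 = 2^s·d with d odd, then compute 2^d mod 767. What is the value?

767 − 1 = 766 = 2^1 · 383, so d = 383.
2^1 ≡ 2 (mod 767)
2^2 ≡ 2^2 = 4 ≡ 4 (mod 767)
2^4 ≡ 4^2 = 16 ≡ 16 (mod 767)
2^8 ≡ 16^2 = 256 ≡ 256 (mod 767)
2^16 ≡ 256^2 = 65536 ≡ 341 (mod 767)
2^32 ≡ 341^2 = 116281 ≡ 464 (mod 767)
2^64 ≡ 464^2 = 215296 ≡ 536 (mod 767)
2^128 ≡ 536^2 = 287296 ≡ 438 (mod 767)
2^256 ≡ 438^2 = 191844 ≡ 94 (mod 767)
383 = 256 + 64 + 32 + 16 + 8 + 4 + 2 + 1 in binary powers of 2.
So 2^383 ≡ 94 · 536 · 464 · 341 · 256 · 16 · 4 · 2 ≡ 644 (mod 767).
Squaring chain: 644; never reaches −1, so base 2 is a Miller–Rabin witness that 767 is composite.

644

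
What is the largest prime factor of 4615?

71

4615 = 5 · 923
923 = 13 · 71
71 is prime.
So 4615 = 5 · 13 · 71; the largest prime factor is 71.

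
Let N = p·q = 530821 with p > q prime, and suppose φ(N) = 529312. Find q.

557

φ(n) = (p−1)(q−1) = n − (p+q) + 1, so p + q = 530821 − 529312 + 1 = 1510.
p and q are the roots of t² − 1510t + 530821 = 0.
Discriminant: 1510² − 4·530821 = 2280100 − 2123284 = 156816; √156816 = 396.
q = (1510 − 396)/2 = 557, p = (1510 + 396)/2 = 953.
Check: 557 · 953 = 530821.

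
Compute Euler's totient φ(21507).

13992

Factor: 21507 = 3 · 67 · 107.
φ(21507) = (3−1) · (67−1) · (107−1) = 2 · 66 · 106 = 13992.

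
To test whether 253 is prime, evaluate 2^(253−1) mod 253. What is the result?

81

2^1 ≡ 2 (mod 253)
2^2 ≡ 2^2 = 4 ≡ 4 (mod 253)
2^4 ≡ 4^2 = 16 ≡ 16 (mod 253)
2^8 ≡ 16^2 = 256 ≡ 3 (mod 253)
2^16 ≡ 3^2 = 9 ≡ 9 (mod 253)
2^32 ≡ 9^2 = 81 ≡ 81 (mod 253)
2^64 ≡ 81^2 = 6561 ≡ 236 (mod 253)
2^128 ≡ 236^2 = 55696 ≡ 36 (mod 253)
252 = 128 + 64 + 32 + 16 + 8 + 4 in binary powers of 2.
So 2^252 ≡ 36 · 236 · 81 · 9 · 3 · 16 ≡ 81 (mod 253).
Since 81 ≠ 1, base 2 is a Fermat witness: 253 is composite.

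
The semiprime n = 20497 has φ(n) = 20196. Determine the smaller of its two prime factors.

φ(n) = (p−1)(q−1) = n − (p+q) + 1, so p + q = 20497 − 20196 + 1 = 302.
p and q are the roots of t² − 302t + 20497 = 0.
Discriminant: 302² − 4·20497 = 91204 − 81988 = 9216; √9216 = 96.
q = (302 − 96)/2 = 103, p = (302 + 96)/2 = 199.
Check: 103 · 199 = 20497.

103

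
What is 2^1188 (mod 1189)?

297

2^1 ≡ 2 (mod 1189)
2^2 ≡ 2^2 = 4 ≡ 4 (mod 1189)
2^4 ≡ 4^2 = 16 ≡ 16 (mod 1189)
2^8 ≡ 16^2 = 256 ≡ 256 (mod 1189)
2^16 ≡ 256^2 = 65536 ≡ 141 (mod 1189)
2^32 ≡ 141^2 = 19881 ≡ 857 (mod 1189)
2^64 ≡ 857^2 = 734449 ≡ 836 (mod 1189)
2^128 ≡ 836^2 = 698896 ≡ 953 (mod 1189)
2^256 ≡ 953^2 = 908209 ≡ 1002 (mod 1189)
2^512 ≡ 1002^2 = 1004004 ≡ 488 (mod 1189)
2^1024 ≡ 488^2 = 238144 ≡ 344 (mod 1189)
1188 = 1024 + 128 + 32 + 4 in binary powers of 2.
So 2^1188 ≡ 344 · 953 · 857 · 16 ≡ 297 (mod 1189).
Since 297 ≠ 1, base 2 is a Fermat witness: 1189 is composite.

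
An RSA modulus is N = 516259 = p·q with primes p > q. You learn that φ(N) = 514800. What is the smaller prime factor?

φ(n) = (p−1)(q−1) = n − (p+q) + 1, so p + q = 516259 − 514800 + 1 = 1460.
p and q are the roots of t² − 1460t + 516259 = 0.
Discriminant: 1460² − 4·516259 = 2131600 − 2065036 = 66564; √66564 = 258.
q = (1460 − 258)/2 = 601, p = (1460 + 258)/2 = 859.
Check: 601 · 859 = 516259.

601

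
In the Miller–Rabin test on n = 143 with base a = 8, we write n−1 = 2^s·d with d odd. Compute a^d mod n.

143 − 1 = 142 = 2^1 · 71, so d = 71.
8^1 ≡ 8 (mod 143)
8^2 ≡ 8^2 = 64 ≡ 64 (mod 143)
8^4 ≡ 64^2 = 4096 ≡ 92 (mod 143)
8^8 ≡ 92^2 = 8464 ≡ 27 (mod 143)
8^16 ≡ 27^2 = 729 ≡ 14 (mod 143)
8^32 ≡ 14^2 = 196 ≡ 53 (mod 143)
8^64 ≡ 53^2 = 2809 ≡ 92 (mod 143)
71 = 64 + 4 + 2 + 1 in binary powers of 2.
So 8^71 ≡ 92 · 92 · 64 · 8 ≡ 96 (mod 143).
Squaring chain: 96; never reaches −1, so base 8 is a Miller–Rabin witness that 143 is composite.

96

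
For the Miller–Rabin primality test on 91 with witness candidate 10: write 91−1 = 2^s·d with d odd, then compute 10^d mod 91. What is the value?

90

91 − 1 = 90 = 2^1 · 45, so d = 45.
10^1 ≡ 10 (mod 91)
10^2 ≡ 10^2 = 100 ≡ 9 (mod 91)
10^4 ≡ 9^2 = 81 ≡ 81 (mod 91)
10^8 ≡ 81^2 = 6561 ≡ 9 (mod 91)
10^16 ≡ 9^2 = 81 ≡ 81 (mod 91)
10^32 ≡ 81^2 = 6561 ≡ 9 (mod 91)
45 = 32 + 8 + 4 + 1 in binary powers of 2.
So 10^45 ≡ 9 · 9 · 81 · 10 ≡ 90 (mod 91).
Since 10^d ≡ 90 (mod 91), base 10 does not prove 91 composite.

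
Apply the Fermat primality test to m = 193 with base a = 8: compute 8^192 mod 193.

8^1 ≡ 8 (mod 193)
8^2 ≡ 8^2 = 64 ≡ 64 (mod 193)
8^4 ≡ 64^2 = 4096 ≡ 43 (mod 193)
8^8 ≡ 43^2 = 1849 ≡ 112 (mod 193)
8^16 ≡ 112^2 = 12544 ≡ 192 (mod 193)
8^32 ≡ 192^2 = 36864 ≡ 1 (mod 193)
8^64 ≡ 1^2 = 1 ≡ 1 (mod 193)
8^128 ≡ 1^2 = 1 ≡ 1 (mod 193)
192 = 128 + 64 in binary powers of 2.
So 8^192 ≡ 1 · 1 ≡ 1 (mod 193).
Since the result is 1, base 8 gives no evidence that 193 is composite.

1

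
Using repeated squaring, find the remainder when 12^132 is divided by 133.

1

12^1 ≡ 12 (mod 133)
12^2 ≡ 12^2 = 144 ≡ 11 (mod 133)
12^4 ≡ 11^2 = 121 ≡ 121 (mod 133)
12^8 ≡ 121^2 = 14641 ≡ 11 (mod 133)
12^16 ≡ 11^2 = 121 ≡ 121 (mod 133)
12^32 ≡ 121^2 = 14641 ≡ 11 (mod 133)
12^64 ≡ 11^2 = 121 ≡ 121 (mod 133)
12^128 ≡ 121^2 = 14641 ≡ 11 (mod 133)
132 = 128 + 4 in binary powers of 2.
So 12^132 ≡ 11 · 121 ≡ 1 (mod 133).
Since the result is 1, base 12 gives no evidence that 133 is composite.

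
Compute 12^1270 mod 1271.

12^1 ≡ 12 (mod 1271)
12^2 ≡ 12^2 = 144 ≡ 144 (mod 1271)
12^4 ≡ 144^2 = 20736 ≡ 400 (mod 1271)
12^8 ≡ 400^2 = 160000 ≡ 1125 (mod 1271)
12^16 ≡ 1125^2 = 1265625 ≡ 980 (mod 1271)
12^32 ≡ 980^2 = 960400 ≡ 795 (mod 1271)
12^64 ≡ 795^2 = 632025 ≡ 338 (mod 1271)
12^128 ≡ 338^2 = 114244 ≡ 1125 (mod 1271)
12^256 ≡ 1125^2 = 1265625 ≡ 980 (mod 1271)
12^512 ≡ 980^2 = 960400 ≡ 795 (mod 1271)
12^1024 ≡ 795^2 = 632025 ≡ 338 (mod 1271)
1270 = 1024 + 128 + 64 + 32 + 16 + 4 + 2 in binary powers of 2.
So 12^1270 ≡ 338 · 1125 · 338 · 795 · 980 · 400 · 144 ≡ 893 (mod 1271).
Since 893 ≠ 1, base 12 is a Fermat witness: 1271 is composite.

893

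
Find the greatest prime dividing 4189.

4189 = 59 · 71
71 is prime.
So 4189 = 59 · 71; the largest prime factor is 71.

71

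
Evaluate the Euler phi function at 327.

216

Factor: 327 = 3 · 109.
φ(327) = (3−1) · (109−1) = 2 · 108 = 216.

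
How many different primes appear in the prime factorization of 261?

261 = 3^2 · 29
261 = 3^2 · 29, which has 2 distinct prime factors.

2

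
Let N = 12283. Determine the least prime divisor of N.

12283 is odd.
Digit sum 16, not divisible by 3.
Ends in 3: not divisible by 5.
7: 12283 = 7·1754 + 5
11: 12283 = 11·1116 + 7
13: 12283 = 13·944 + 11
17: 12283 = 17·722 + 9
19: 12283 = 19·646 + 9
23: 12283 = 23·534 + 1
29: 12283 = 29·423 + 16
31: 12283 = 31·396 + 7
37: 12283 = 37·331 + 36
41: 12283 = 41·299 + 24
43: 12283 = 43·285 + 28
47: 12283 = 47·261 + 16
53: 12283 = 53·231 + 40
59: 12283 = 59·208 + 11
61: 12283 = 61·201 + 22
67: 12283 = 67·183 + 22
71: 12283 = 71·173

71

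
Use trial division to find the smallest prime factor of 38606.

2

38606 is even: 2 divides it.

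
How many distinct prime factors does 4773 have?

4773 = 3 · 1591
1591 = 37 · 43
4773 = 3 · 37 · 43, which has 3 distinct prime factors.

3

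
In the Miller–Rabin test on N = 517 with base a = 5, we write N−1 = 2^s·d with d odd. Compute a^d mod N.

20

517 − 1 = 516 = 2^2 · 129, so d = 129.
5^1 ≡ 5 (mod 517)
5^2 ≡ 5^2 = 25 ≡ 25 (mod 517)
5^4 ≡ 25^2 = 625 ≡ 108 (mod 517)
5^8 ≡ 108^2 = 11664 ≡ 290 (mod 517)
5^16 ≡ 290^2 = 84100 ≡ 346 (mod 517)
5^32 ≡ 346^2 = 119716 ≡ 289 (mod 517)
5^64 ≡ 289^2 = 83521 ≡ 284 (mod 517)
5^128 ≡ 284^2 = 80656 ≡ 4 (mod 517)
129 = 128 + 1 in binary powers of 2.
So 5^129 ≡ 4 · 5 ≡ 20 (mod 517).
Squaring chain: 20 → 400; never reaches −1, so base 5 is a Miller–Rabin witness that 517 is composite.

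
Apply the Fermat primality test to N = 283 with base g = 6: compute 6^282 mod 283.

6^1 ≡ 6 (mod 283)
6^2 ≡ 6^2 = 36 ≡ 36 (mod 283)
6^4 ≡ 36^2 = 1296 ≡ 164 (mod 283)
6^8 ≡ 164^2 = 26896 ≡ 11 (mod 283)
6^16 ≡ 11^2 = 121 ≡ 121 (mod 283)
6^32 ≡ 121^2 = 14641 ≡ 208 (mod 283)
6^64 ≡ 208^2 = 43264 ≡ 248 (mod 283)
6^128 ≡ 248^2 = 61504 ≡ 93 (mod 283)
6^256 ≡ 93^2 = 8649 ≡ 159 (mod 283)
282 = 256 + 16 + 8 + 2 in binary powers of 2.
So 6^282 ≡ 159 · 121 · 11 · 36 ≡ 1 (mod 283).
Since the result is 1, base 6 gives no evidence that 283 is composite.

1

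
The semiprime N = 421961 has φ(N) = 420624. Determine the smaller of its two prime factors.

φ(n) = (p−1)(q−1) = n − (p+q) + 1, so p + q = 421961 − 420624 + 1 = 1338.
p and q are the roots of t² − 1338t + 421961 = 0.
Discriminant: 1338² − 4·421961 = 1790244 − 1687844 = 102400; √102400 = 320.
q = (1338 − 320)/2 = 509, p = (1338 + 320)/2 = 829.
Check: 509 · 829 = 421961.

509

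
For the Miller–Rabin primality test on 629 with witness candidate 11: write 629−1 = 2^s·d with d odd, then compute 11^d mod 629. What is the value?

629 − 1 = 628 = 2^2 · 157, so d = 157.
11^1 ≡ 11 (mod 629)
11^2 ≡ 11^2 = 121 ≡ 121 (mod 629)
11^4 ≡ 121^2 = 14641 ≡ 174 (mod 629)
11^8 ≡ 174^2 = 30276 ≡ 84 (mod 629)
11^16 ≡ 84^2 = 7056 ≡ 137 (mod 629)
11^32 ≡ 137^2 = 18769 ≡ 528 (mod 629)
11^64 ≡ 528^2 = 278784 ≡ 137 (mod 629)
11^128 ≡ 137^2 = 18769 ≡ 528 (mod 629)
157 = 128 + 16 + 8 + 4 + 1 in binary powers of 2.
So 11^157 ≡ 528 · 137 · 84 · 174 · 11 ≡ 381 (mod 629).
Squaring chain: 381 → 491; never reaches −1, so base 11 is a Miller–Rabin witness that 629 is composite.

381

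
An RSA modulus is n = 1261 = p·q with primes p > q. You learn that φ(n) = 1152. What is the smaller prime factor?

φ(n) = (p−1)(q−1) = n − (p+q) + 1, so p + q = 1261 − 1152 + 1 = 110.
p and q are the roots of t² − 110t + 1261 = 0.
Discriminant: 110² − 4·1261 = 12100 − 5044 = 7056; √7056 = 84.
q = (110 − 84)/2 = 13, p = (110 + 84)/2 = 97.
Check: 13 · 97 = 1261.

13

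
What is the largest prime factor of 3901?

3901 = 47 · 83
83 is prime.
So 3901 = 47 · 83; the largest prime factor is 83.

83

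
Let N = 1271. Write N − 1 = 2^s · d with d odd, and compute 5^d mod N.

893

1271 − 1 = 1270 = 2^1 · 635, so d = 635.
5^1 ≡ 5 (mod 1271)
5^2 ≡ 5^2 = 25 ≡ 25 (mod 1271)
5^4 ≡ 25^2 = 625 ≡ 625 (mod 1271)
5^8 ≡ 625^2 = 390625 ≡ 428 (mod 1271)
5^16 ≡ 428^2 = 183184 ≡ 160 (mod 1271)
5^32 ≡ 160^2 = 25600 ≡ 180 (mod 1271)
5^64 ≡ 180^2 = 32400 ≡ 625 (mod 1271)
5^128 ≡ 625^2 = 390625 ≡ 428 (mod 1271)
5^256 ≡ 428^2 = 183184 ≡ 160 (mod 1271)
5^512 ≡ 160^2 = 25600 ≡ 180 (mod 1271)
635 = 512 + 64 + 32 + 16 + 8 + 2 + 1 in binary powers of 2.
So 5^635 ≡ 180 · 625 · 180 · 160 · 428 · 25 · 5 ≡ 893 (mod 1271).
Squaring chain: 893; never reaches −1, so base 5 is a Miller–Rabin witness that 1271 is composite.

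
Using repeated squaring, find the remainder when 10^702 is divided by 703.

1

10^1 ≡ 10 (mod 703)
10^2 ≡ 10^2 = 100 ≡ 100 (mod 703)
10^4 ≡ 100^2 = 10000 ≡ 158 (mod 703)
10^8 ≡ 158^2 = 24964 ≡ 359 (mod 703)
10^16 ≡ 359^2 = 128881 ≡ 232 (mod 703)
10^32 ≡ 232^2 = 53824 ≡ 396 (mod 703)
10^64 ≡ 396^2 = 156816 ≡ 47 (mod 703)
10^128 ≡ 47^2 = 2209 ≡ 100 (mod 703)
10^256 ≡ 100^2 = 10000 ≡ 158 (mod 703)
10^512 ≡ 158^2 = 24964 ≡ 359 (mod 703)
702 = 512 + 128 + 32 + 16 + 8 + 4 + 2 in binary powers of 2.
So 10^702 ≡ 359 · 100 · 396 · 232 · 359 · 158 · 100 ≡ 1 (mod 703).
Since the result is 1, base 10 gives no evidence that 703 is composite.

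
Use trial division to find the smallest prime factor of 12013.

12013 is odd.
Digit sum 7, not divisible by 3.
Ends in 3: not divisible by 5.
7: 12013 = 7·1716 + 1
11: 12013 = 11·1092 + 1
13: 12013 = 13·924 + 1
17: 12013 = 17·706 + 11
19: 12013 = 19·632 + 5
23: 12013 = 23·522 + 7
29: 12013 = 29·414 + 7
31: 12013 = 31·387 + 16
37: 12013 = 37·324 + 25
41: 12013 = 41·293

41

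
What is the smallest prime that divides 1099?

1099 is odd.
Digit sum 19, not divisible by 3.
Ends in 9: not divisible by 5.
7: 1099 = 7·157

7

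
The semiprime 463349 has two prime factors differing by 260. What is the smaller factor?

563

Since p = q + 260, we have 463349 = q(q + 260), so q² + 260q − 463349 = 0.
Discriminant: 260² + 4·463349 = 67600 + 1853396 = 1920996; √1920996 = 1386.
q = (−260 + 1386)/2 = 563, and p = q + 260 = 823.
Check: 563 · 823 = 463349.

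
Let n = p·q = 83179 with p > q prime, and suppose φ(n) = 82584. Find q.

223

φ(n) = (p−1)(q−1) = n − (p+q) + 1, so p + q = 83179 − 82584 + 1 = 596.
p and q are the roots of t² − 596t + 83179 = 0.
Discriminant: 596² − 4·83179 = 355216 − 332716 = 22500; √22500 = 150.
q = (596 − 150)/2 = 223, p = (596 + 150)/2 = 373.
Check: 223 · 373 = 83179.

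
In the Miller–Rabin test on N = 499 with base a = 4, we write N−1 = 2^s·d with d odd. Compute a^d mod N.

1

499 − 1 = 498 = 2^1 · 249, so d = 249.
4^1 ≡ 4 (mod 499)
4^2 ≡ 4^2 = 16 ≡ 16 (mod 499)
4^4 ≡ 16^2 = 256 ≡ 256 (mod 499)
4^8 ≡ 256^2 = 65536 ≡ 167 (mod 499)
4^16 ≡ 167^2 = 27889 ≡ 444 (mod 499)
4^32 ≡ 444^2 = 197136 ≡ 31 (mod 499)
4^64 ≡ 31^2 = 961 ≡ 462 (mod 499)
4^128 ≡ 462^2 = 213444 ≡ 371 (mod 499)
249 = 128 + 64 + 32 + 16 + 8 + 1 in binary powers of 2.
So 4^249 ≡ 371 · 462 · 31 · 444 · 167 · 4 ≡ 1 (mod 499).
Since 4^d ≡ 1 (mod 499), base 4 does not prove 499 composite.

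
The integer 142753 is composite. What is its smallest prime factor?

142753 is odd.
Digit sum 22, not divisible by 3.
Ends in 3: not divisible by 5.
7: 142753 = 7·20393 + 2
11: 142753 = 11·12977 + 6
13: 142753 = 13·10981

13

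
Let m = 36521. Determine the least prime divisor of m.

36521 is odd.
Digit sum 17, not divisible by 3.
Ends in 1: not divisible by 5.
7: 36521 = 7·5217 + 2
11: 36521 = 11·3320 + 1
13: 36521 = 13·2809 + 4
17: 36521 = 17·2148 + 5
19: 36521 = 19·1922 + 3
23: 36521 = 23·1587 + 20
29: 36521 = 29·1259 + 10
31: 36521 = 31·1178 + 3
37: 36521 = 37·987 + 2
41: 36521 = 41·890 + 31
43: 36521 = 43·849 + 14
47: 36521 = 47·777 + 2
53: 36521 = 53·689 + 4
59: 36521 = 59·619

59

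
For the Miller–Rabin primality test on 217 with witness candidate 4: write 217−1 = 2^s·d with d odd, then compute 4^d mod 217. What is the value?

217 − 1 = 216 = 2^3 · 27, so d = 27.
4^1 ≡ 4 (mod 217)
4^2 ≡ 4^2 = 16 ≡ 16 (mod 217)
4^4 ≡ 16^2 = 256 ≡ 39 (mod 217)
4^8 ≡ 39^2 = 1521 ≡ 2 (mod 217)
4^16 ≡ 2^2 = 4 ≡ 4 (mod 217)
27 = 16 + 8 + 2 + 1 in binary powers of 2.
So 4^27 ≡ 4 · 2 · 16 · 4 ≡ 78 (mod 217).
Squaring chain: 78 → 8 → 64; never reaches −1, so base 4 is a Miller–Rabin witness that 217 is composite.

78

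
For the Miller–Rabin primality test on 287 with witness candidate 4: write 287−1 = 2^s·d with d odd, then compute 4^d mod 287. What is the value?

23

287 − 1 = 286 = 2^1 · 143, so d = 143.
4^1 ≡ 4 (mod 287)
4^2 ≡ 4^2 = 16 ≡ 16 (mod 287)
4^4 ≡ 16^2 = 256 ≡ 256 (mod 287)
4^8 ≡ 256^2 = 65536 ≡ 100 (mod 287)
4^16 ≡ 100^2 = 10000 ≡ 242 (mod 287)
4^32 ≡ 242^2 = 58564 ≡ 16 (mod 287)
4^64 ≡ 16^2 = 256 ≡ 256 (mod 287)
4^128 ≡ 256^2 = 65536 ≡ 100 (mod 287)
143 = 128 + 8 + 4 + 2 + 1 in binary powers of 2.
So 4^143 ≡ 100 · 100 · 256 · 16 · 4 ≡ 23 (mod 287).
Squaring chain: 23; never reaches −1, so base 4 is a Miller–Rabin witness that 287 is composite.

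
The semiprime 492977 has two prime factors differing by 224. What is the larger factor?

823

Since p = q + 224, we have 492977 = q(q + 224), so q² + 224q − 492977 = 0.
Discriminant: 224² + 4·492977 = 50176 + 1971908 = 2022084; √2022084 = 1422.
q = (−224 + 1422)/2 = 599, and p = q + 224 = 823.
Check: 599 · 823 = 492977.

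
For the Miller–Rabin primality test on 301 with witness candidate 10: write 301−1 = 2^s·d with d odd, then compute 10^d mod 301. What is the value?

279

301 − 1 = 300 = 2^2 · 75, so d = 75.
10^1 ≡ 10 (mod 301)
10^2 ≡ 10^2 = 100 ≡ 100 (mod 301)
10^4 ≡ 100^2 = 10000 ≡ 67 (mod 301)
10^8 ≡ 67^2 = 4489 ≡ 275 (mod 301)
10^16 ≡ 275^2 = 75625 ≡ 74 (mod 301)
10^32 ≡ 74^2 = 5476 ≡ 58 (mod 301)
10^64 ≡ 58^2 = 3364 ≡ 53 (mod 301)
75 = 64 + 8 + 2 + 1 in binary powers of 2.
So 10^75 ≡ 53 · 275 · 100 · 10 ≡ 279 (mod 301).
Squaring chain: 279 → 183; never reaches −1, so base 10 is a Miller–Rabin witness that 301 is composite.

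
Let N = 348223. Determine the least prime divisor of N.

348223 is odd.
Digit sum 22, not divisible by 3.
Ends in 3: not divisible by 5.
7: 348223 = 7·49746 + 1
11: 348223 = 11·31656 + 7
13: 348223 = 13·26786 + 5
17: 348223 = 17·20483 + 12
19: 348223 = 19·18327 + 10
23: 348223 = 23·15140 + 3
29: 348223 = 29·12007 + 20
31: 348223 = 31·11233

31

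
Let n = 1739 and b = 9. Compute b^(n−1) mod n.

638

9^1 ≡ 9 (mod 1739)
9^2 ≡ 9^2 = 81 ≡ 81 (mod 1739)
9^4 ≡ 81^2 = 6561 ≡ 1344 (mod 1739)
9^8 ≡ 1344^2 = 1806336 ≡ 1254 (mod 1739)
9^16 ≡ 1254^2 = 1572516 ≡ 460 (mod 1739)
9^32 ≡ 460^2 = 211600 ≡ 1181 (mod 1739)
9^64 ≡ 1181^2 = 1394761 ≡ 83 (mod 1739)
9^128 ≡ 83^2 = 6889 ≡ 1672 (mod 1739)
9^256 ≡ 1672^2 = 2795584 ≡ 1011 (mod 1739)
9^512 ≡ 1011^2 = 1022121 ≡ 1328 (mod 1739)
9^1024 ≡ 1328^2 = 1763584 ≡ 238 (mod 1739)
1738 = 1024 + 512 + 128 + 64 + 8 + 2 in binary powers of 2.
So 9^1738 ≡ 238 · 1328 · 1672 · 83 · 1254 · 81 ≡ 638 (mod 1739).
Since 638 ≠ 1, base 9 is a Fermat witness: 1739 is composite.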